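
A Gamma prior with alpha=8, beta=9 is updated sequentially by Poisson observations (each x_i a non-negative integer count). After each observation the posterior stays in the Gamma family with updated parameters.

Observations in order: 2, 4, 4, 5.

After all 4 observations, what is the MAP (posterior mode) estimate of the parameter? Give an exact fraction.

obs 1: x=2 → posterior Gamma(10, 10)
obs 2: x=4 → posterior Gamma(14, 11)
obs 3: x=4 → posterior Gamma(18, 12)
obs 4: x=5 → posterior Gamma(23, 13)

22/13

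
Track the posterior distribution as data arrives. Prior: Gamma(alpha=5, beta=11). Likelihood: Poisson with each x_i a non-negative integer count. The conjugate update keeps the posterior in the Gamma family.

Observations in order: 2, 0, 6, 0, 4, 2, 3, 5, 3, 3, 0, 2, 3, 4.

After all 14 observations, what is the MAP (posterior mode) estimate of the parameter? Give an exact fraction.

41/25

obs 1: x=2 → posterior Gamma(7, 12)
obs 2: x=0 → posterior Gamma(7, 13)
obs 3: x=6 → posterior Gamma(13, 14)
obs 4: x=0 → posterior Gamma(13, 15)
obs 5: x=4 → posterior Gamma(17, 16)
obs 6: x=2 → posterior Gamma(19, 17)
obs 7: x=3 → posterior Gamma(22, 18)
obs 8: x=5 → posterior Gamma(27, 19)
obs 9: x=3 → posterior Gamma(30, 20)
obs 10: x=3 → posterior Gamma(33, 21)
obs 11: x=0 → posterior Gamma(33, 22)
obs 12: x=2 → posterior Gamma(35, 23)
obs 13: x=3 → posterior Gamma(38, 24)
obs 14: x=4 → posterior Gamma(42, 25)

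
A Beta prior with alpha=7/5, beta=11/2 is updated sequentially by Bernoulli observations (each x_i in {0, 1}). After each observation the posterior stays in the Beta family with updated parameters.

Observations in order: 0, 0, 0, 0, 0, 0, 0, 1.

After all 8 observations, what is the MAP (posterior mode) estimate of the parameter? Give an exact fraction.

14/129

obs 1: x=0 → posterior Beta(7/5, 13/2)
obs 2: x=0 → posterior Beta(7/5, 15/2)
obs 3: x=0 → posterior Beta(7/5, 17/2)
obs 4: x=0 → posterior Beta(7/5, 19/2)
obs 5: x=0 → posterior Beta(7/5, 21/2)
obs 6: x=0 → posterior Beta(7/5, 23/2)
obs 7: x=0 → posterior Beta(7/5, 25/2)
obs 8: x=1 → posterior Beta(12/5, 25/2)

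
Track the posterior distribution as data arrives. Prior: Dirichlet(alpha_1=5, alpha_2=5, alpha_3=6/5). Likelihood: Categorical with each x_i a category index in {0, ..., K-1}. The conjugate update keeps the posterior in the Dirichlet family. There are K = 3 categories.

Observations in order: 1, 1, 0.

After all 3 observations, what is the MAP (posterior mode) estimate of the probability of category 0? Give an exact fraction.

25/56

obs 1: x=1 → posterior Dirichlet(5, 6, 6/5)
obs 2: x=1 → posterior Dirichlet(5, 7, 6/5)
obs 3: x=0 → posterior Dirichlet(6, 7, 6/5)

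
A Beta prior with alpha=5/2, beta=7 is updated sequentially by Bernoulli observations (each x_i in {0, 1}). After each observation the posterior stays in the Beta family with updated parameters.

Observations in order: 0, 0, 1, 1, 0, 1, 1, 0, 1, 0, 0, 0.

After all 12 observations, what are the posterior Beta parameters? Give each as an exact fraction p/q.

alpha=15/2, beta=14

obs 1: x=0 → posterior Beta(5/2, 8)
obs 2: x=0 → posterior Beta(5/2, 9)
obs 3: x=1 → posterior Beta(7/2, 9)
obs 4: x=1 → posterior Beta(9/2, 9)
obs 5: x=0 → posterior Beta(9/2, 10)
obs 6: x=1 → posterior Beta(11/2, 10)
obs 7: x=1 → posterior Beta(13/2, 10)
obs 8: x=0 → posterior Beta(13/2, 11)
obs 9: x=1 → posterior Beta(15/2, 11)
obs 10: x=0 → posterior Beta(15/2, 12)
obs 11: x=0 → posterior Beta(15/2, 13)
obs 12: x=0 → posterior Beta(15/2, 14)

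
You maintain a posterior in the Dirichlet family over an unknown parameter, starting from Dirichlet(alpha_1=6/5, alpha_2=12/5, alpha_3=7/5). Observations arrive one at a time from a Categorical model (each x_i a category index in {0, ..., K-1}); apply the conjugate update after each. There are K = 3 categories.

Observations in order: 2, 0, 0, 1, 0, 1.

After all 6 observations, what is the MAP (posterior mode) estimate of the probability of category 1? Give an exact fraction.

obs 1: x=2 → posterior Dirichlet(6/5, 12/5, 12/5)
obs 2: x=0 → posterior Dirichlet(11/5, 12/5, 12/5)
obs 3: x=0 → posterior Dirichlet(16/5, 12/5, 12/5)
obs 4: x=1 → posterior Dirichlet(16/5, 17/5, 12/5)
obs 5: x=0 → posterior Dirichlet(21/5, 17/5, 12/5)
obs 6: x=1 → posterior Dirichlet(21/5, 22/5, 12/5)

17/40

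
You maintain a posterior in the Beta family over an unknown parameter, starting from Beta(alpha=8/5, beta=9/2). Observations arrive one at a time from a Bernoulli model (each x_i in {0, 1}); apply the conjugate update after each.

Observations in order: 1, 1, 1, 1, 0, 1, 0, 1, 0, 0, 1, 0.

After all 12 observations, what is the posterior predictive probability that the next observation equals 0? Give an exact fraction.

obs 1: x=1 → posterior Beta(13/5, 9/2)
obs 2: x=1 → posterior Beta(18/5, 9/2)
obs 3: x=1 → posterior Beta(23/5, 9/2)
obs 4: x=1 → posterior Beta(28/5, 9/2)
obs 5: x=0 → posterior Beta(28/5, 11/2)
obs 6: x=1 → posterior Beta(33/5, 11/2)
obs 7: x=0 → posterior Beta(33/5, 13/2)
obs 8: x=1 → posterior Beta(38/5, 13/2)
obs 9: x=0 → posterior Beta(38/5, 15/2)
obs 10: x=0 → posterior Beta(38/5, 17/2)
obs 11: x=1 → posterior Beta(43/5, 17/2)
obs 12: x=0 → posterior Beta(43/5, 19/2)

95/181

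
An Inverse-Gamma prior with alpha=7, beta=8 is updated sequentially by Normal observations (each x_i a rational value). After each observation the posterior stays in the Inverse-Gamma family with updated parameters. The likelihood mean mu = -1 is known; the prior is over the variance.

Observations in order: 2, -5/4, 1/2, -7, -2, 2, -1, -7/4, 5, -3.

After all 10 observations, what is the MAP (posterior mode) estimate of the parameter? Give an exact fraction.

obs 1: x=2 → posterior Inverse-Gamma(15/2, 25/2)
obs 2: x=-5/4 → posterior Inverse-Gamma(8, 401/32)
obs 3: x=1/2 → posterior Inverse-Gamma(17/2, 437/32)
obs 4: x=-7 → posterior Inverse-Gamma(9, 1013/32)
obs 5: x=-2 → posterior Inverse-Gamma(19/2, 1029/32)
obs 6: x=2 → posterior Inverse-Gamma(10, 1173/32)
obs 7: x=-1 → posterior Inverse-Gamma(21/2, 1173/32)
obs 8: x=-7/4 → posterior Inverse-Gamma(11, 591/16)
obs 9: x=5 → posterior Inverse-Gamma(23/2, 879/16)
obs 10: x=-3 → posterior Inverse-Gamma(12, 911/16)

911/208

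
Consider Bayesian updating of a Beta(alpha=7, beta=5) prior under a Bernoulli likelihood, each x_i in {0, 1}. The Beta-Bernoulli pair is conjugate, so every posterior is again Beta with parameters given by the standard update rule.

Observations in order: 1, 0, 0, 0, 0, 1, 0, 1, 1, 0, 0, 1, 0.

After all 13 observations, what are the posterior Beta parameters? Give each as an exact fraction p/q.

obs 1: x=1 → posterior Beta(8, 5)
obs 2: x=0 → posterior Beta(8, 6)
obs 3: x=0 → posterior Beta(8, 7)
obs 4: x=0 → posterior Beta(8, 8)
obs 5: x=0 → posterior Beta(8, 9)
obs 6: x=1 → posterior Beta(9, 9)
obs 7: x=0 → posterior Beta(9, 10)
obs 8: x=1 → posterior Beta(10, 10)
obs 9: x=1 → posterior Beta(11, 10)
obs 10: x=0 → posterior Beta(11, 11)
obs 11: x=0 → posterior Beta(11, 12)
obs 12: x=1 → posterior Beta(12, 12)
obs 13: x=0 → posterior Beta(12, 13)

alpha=12, beta=13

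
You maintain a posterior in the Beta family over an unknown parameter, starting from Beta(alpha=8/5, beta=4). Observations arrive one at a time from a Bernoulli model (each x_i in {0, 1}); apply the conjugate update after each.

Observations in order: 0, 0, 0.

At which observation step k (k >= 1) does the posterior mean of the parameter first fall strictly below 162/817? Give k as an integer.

obs 1: x=0 → posterior Beta(8/5, 5)
obs 2: x=0 → posterior Beta(8/5, 6)
obs 3: x=0 → posterior Beta(8/5, 7)

k = 3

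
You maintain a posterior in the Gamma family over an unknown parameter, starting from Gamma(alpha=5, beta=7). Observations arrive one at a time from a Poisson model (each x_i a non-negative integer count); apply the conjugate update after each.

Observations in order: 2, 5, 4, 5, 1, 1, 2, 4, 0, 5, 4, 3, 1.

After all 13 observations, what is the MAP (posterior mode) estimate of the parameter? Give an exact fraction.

obs 1: x=2 → posterior Gamma(7, 8)
obs 2: x=5 → posterior Gamma(12, 9)
obs 3: x=4 → posterior Gamma(16, 10)
obs 4: x=5 → posterior Gamma(21, 11)
obs 5: x=1 → posterior Gamma(22, 12)
obs 6: x=1 → posterior Gamma(23, 13)
obs 7: x=2 → posterior Gamma(25, 14)
obs 8: x=4 → posterior Gamma(29, 15)
obs 9: x=0 → posterior Gamma(29, 16)
obs 10: x=5 → posterior Gamma(34, 17)
obs 11: x=4 → posterior Gamma(38, 18)
obs 12: x=3 → posterior Gamma(41, 19)
obs 13: x=1 → posterior Gamma(42, 20)

41/20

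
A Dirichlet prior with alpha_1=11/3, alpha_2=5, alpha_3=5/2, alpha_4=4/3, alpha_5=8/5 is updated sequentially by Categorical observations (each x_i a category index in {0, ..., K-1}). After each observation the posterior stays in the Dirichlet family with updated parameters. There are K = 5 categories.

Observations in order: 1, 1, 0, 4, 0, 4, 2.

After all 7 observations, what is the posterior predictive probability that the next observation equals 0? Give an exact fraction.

170/633

obs 1: x=1 → posterior Dirichlet(11/3, 6, 5/2, 4/3, 8/5)
obs 2: x=1 → posterior Dirichlet(11/3, 7, 5/2, 4/3, 8/5)
obs 3: x=0 → posterior Dirichlet(14/3, 7, 5/2, 4/3, 8/5)
obs 4: x=4 → posterior Dirichlet(14/3, 7, 5/2, 4/3, 13/5)
obs 5: x=0 → posterior Dirichlet(17/3, 7, 5/2, 4/3, 13/5)
obs 6: x=4 → posterior Dirichlet(17/3, 7, 5/2, 4/3, 18/5)
obs 7: x=2 → posterior Dirichlet(17/3, 7, 7/2, 4/3, 18/5)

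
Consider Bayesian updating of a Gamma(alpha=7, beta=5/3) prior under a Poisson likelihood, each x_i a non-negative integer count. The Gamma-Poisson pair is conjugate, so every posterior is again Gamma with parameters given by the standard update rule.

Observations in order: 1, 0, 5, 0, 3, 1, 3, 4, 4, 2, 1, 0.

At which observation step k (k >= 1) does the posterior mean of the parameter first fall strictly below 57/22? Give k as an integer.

obs 1: x=1 → posterior Gamma(8, 8/3)
obs 2: x=0 → posterior Gamma(8, 11/3)
obs 3: x=5 → posterior Gamma(13, 14/3)
obs 4: x=0 → posterior Gamma(13, 17/3)
obs 5: x=3 → posterior Gamma(16, 20/3)
obs 6: x=1 → posterior Gamma(17, 23/3)
obs 7: x=3 → posterior Gamma(20, 26/3)
obs 8: x=4 → posterior Gamma(24, 29/3)
obs 9: x=4 → posterior Gamma(28, 32/3)
obs 10: x=2 → posterior Gamma(30, 35/3)
obs 11: x=1 → posterior Gamma(31, 38/3)
obs 12: x=0 → posterior Gamma(31, 41/3)

k = 2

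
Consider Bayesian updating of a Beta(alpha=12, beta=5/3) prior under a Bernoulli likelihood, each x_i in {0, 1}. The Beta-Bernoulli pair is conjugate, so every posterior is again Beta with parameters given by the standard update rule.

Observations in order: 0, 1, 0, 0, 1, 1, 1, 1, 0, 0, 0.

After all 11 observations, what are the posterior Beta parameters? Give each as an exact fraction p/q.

obs 1: x=0 → posterior Beta(12, 8/3)
obs 2: x=1 → posterior Beta(13, 8/3)
obs 3: x=0 → posterior Beta(13, 11/3)
obs 4: x=0 → posterior Beta(13, 14/3)
obs 5: x=1 → posterior Beta(14, 14/3)
obs 6: x=1 → posterior Beta(15, 14/3)
obs 7: x=1 → posterior Beta(16, 14/3)
obs 8: x=1 → posterior Beta(17, 14/3)
obs 9: x=0 → posterior Beta(17, 17/3)
obs 10: x=0 → posterior Beta(17, 20/3)
obs 11: x=0 → posterior Beta(17, 23/3)

alpha=17, beta=23/3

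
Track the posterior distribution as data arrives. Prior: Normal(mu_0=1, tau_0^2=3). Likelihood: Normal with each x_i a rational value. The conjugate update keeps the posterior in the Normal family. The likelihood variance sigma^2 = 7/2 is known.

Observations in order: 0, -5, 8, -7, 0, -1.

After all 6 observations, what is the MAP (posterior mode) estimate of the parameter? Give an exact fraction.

obs 1: x=0 → posterior Normal(7/13, 21/13)
obs 2: x=-5 → posterior Normal(-23/19, 21/19)
obs 3: x=8 → posterior Normal(1, 21/25)
obs 4: x=-7 → posterior Normal(-17/31, 21/31)
obs 5: x=0 → posterior Normal(-17/37, 21/37)
obs 6: x=-1 → posterior Normal(-23/43, 21/43)

-23/43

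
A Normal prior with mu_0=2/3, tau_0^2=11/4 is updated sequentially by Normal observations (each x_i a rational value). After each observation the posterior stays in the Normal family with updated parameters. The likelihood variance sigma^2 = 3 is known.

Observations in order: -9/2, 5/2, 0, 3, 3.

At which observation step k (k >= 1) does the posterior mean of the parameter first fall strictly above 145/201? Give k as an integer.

obs 1: x=-9/2 → posterior Normal(-83/46, 33/23)
obs 2: x=5/2 → posterior Normal(-7/17, 33/34)
obs 3: x=0 → posterior Normal(-14/45, 11/15)
obs 4: x=3 → posterior Normal(19/56, 33/56)
obs 5: x=3 → posterior Normal(52/67, 33/67)

k = 5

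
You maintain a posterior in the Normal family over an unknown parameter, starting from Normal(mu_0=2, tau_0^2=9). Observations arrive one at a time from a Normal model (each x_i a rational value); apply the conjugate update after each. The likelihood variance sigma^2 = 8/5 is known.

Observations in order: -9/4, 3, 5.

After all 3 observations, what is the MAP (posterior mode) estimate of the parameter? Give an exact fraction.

1099/572

obs 1: x=-9/4 → posterior Normal(-341/212, 72/53)
obs 2: x=3 → posterior Normal(199/392, 36/49)
obs 3: x=5 → posterior Normal(1099/572, 72/143)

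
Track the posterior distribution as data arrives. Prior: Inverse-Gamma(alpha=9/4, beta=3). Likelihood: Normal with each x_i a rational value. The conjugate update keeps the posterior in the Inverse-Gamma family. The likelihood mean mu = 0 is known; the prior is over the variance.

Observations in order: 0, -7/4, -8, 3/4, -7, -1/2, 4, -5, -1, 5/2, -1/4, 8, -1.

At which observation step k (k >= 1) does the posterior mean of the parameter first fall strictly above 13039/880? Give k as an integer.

k = 5

obs 1: x=0 → posterior Inverse-Gamma(11/4, 3)
obs 2: x=-7/4 → posterior Inverse-Gamma(13/4, 145/32)
obs 3: x=-8 → posterior Inverse-Gamma(15/4, 1169/32)
obs 4: x=3/4 → posterior Inverse-Gamma(17/4, 589/16)
obs 5: x=-7 → posterior Inverse-Gamma(19/4, 981/16)
obs 6: x=-1/2 → posterior Inverse-Gamma(21/4, 983/16)
obs 7: x=4 → posterior Inverse-Gamma(23/4, 1111/16)
obs 8: x=-5 → posterior Inverse-Gamma(25/4, 1311/16)
obs 9: x=-1 → posterior Inverse-Gamma(27/4, 1319/16)
obs 10: x=5/2 → posterior Inverse-Gamma(29/4, 1369/16)
obs 11: x=-1/4 → posterior Inverse-Gamma(31/4, 2739/32)
obs 12: x=8 → posterior Inverse-Gamma(33/4, 3763/32)
obs 13: x=-1 → posterior Inverse-Gamma(35/4, 3779/32)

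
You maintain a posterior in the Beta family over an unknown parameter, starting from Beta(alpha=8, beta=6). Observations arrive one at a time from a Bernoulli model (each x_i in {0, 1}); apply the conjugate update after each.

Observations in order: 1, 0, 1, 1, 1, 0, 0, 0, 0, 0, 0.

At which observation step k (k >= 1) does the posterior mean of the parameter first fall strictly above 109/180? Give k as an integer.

obs 1: x=1 → posterior Beta(9, 6)
obs 2: x=0 → posterior Beta(9, 7)
obs 3: x=1 → posterior Beta(10, 7)
obs 4: x=1 → posterior Beta(11, 7)
obs 5: x=1 → posterior Beta(12, 7)
obs 6: x=0 → posterior Beta(12, 8)
obs 7: x=0 → posterior Beta(12, 9)
obs 8: x=0 → posterior Beta(12, 10)
obs 9: x=0 → posterior Beta(12, 11)
obs 10: x=0 → posterior Beta(12, 12)
obs 11: x=0 → posterior Beta(12, 13)

k = 4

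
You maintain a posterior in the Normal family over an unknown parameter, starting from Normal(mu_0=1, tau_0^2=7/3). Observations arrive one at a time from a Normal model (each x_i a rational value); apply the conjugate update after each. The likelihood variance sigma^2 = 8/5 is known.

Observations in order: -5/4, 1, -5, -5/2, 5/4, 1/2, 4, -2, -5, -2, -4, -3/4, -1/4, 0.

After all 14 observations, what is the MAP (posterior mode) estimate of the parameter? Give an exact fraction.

obs 1: x=-5/4 → posterior Normal(-79/236, 56/59)
obs 2: x=1 → posterior Normal(61/376, 28/47)
obs 3: x=-5 → posterior Normal(-213/172, 56/129)
obs 4: x=-5/2 → posterior Normal(-989/656, 14/41)
obs 5: x=5/4 → posterior Normal(-407/398, 56/199)
obs 6: x=1/2 → posterior Normal(-31/39, 28/117)
obs 7: x=4 → posterior Normal(-46/269, 56/269)
obs 8: x=-2 → posterior Normal(-29/76, 7/38)
obs 9: x=-5 → posterior Normal(-97/113, 56/339)
obs 10: x=-2 → posterior Normal(-361/374, 28/187)
obs 11: x=-4 → posterior Normal(-501/409, 56/409)
obs 12: x=-3/4 → posterior Normal(-19/16, 14/111)
obs 13: x=-1/4 → posterior Normal(-536/479, 56/479)
obs 14: x=0 → posterior Normal(-268/257, 28/257)

-268/257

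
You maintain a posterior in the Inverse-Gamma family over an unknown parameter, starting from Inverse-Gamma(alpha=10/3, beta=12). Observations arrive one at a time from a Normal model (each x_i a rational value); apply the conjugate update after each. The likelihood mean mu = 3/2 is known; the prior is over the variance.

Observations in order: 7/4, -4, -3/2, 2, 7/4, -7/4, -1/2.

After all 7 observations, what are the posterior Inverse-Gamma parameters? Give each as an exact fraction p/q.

alpha=41/6, beta=1251/32

obs 1: x=7/4 → posterior Inverse-Gamma(23/6, 385/32)
obs 2: x=-4 → posterior Inverse-Gamma(13/3, 869/32)
obs 3: x=-3/2 → posterior Inverse-Gamma(29/6, 1013/32)
obs 4: x=2 → posterior Inverse-Gamma(16/3, 1017/32)
obs 5: x=7/4 → posterior Inverse-Gamma(35/6, 509/16)
obs 6: x=-7/4 → posterior Inverse-Gamma(19/3, 1187/32)
obs 7: x=-1/2 → posterior Inverse-Gamma(41/6, 1251/32)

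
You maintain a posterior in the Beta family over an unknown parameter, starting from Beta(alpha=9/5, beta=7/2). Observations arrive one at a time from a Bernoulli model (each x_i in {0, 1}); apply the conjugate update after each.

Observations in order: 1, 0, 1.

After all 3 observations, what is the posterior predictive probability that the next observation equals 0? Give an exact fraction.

obs 1: x=1 → posterior Beta(14/5, 7/2)
obs 2: x=0 → posterior Beta(14/5, 9/2)
obs 3: x=1 → posterior Beta(19/5, 9/2)

45/83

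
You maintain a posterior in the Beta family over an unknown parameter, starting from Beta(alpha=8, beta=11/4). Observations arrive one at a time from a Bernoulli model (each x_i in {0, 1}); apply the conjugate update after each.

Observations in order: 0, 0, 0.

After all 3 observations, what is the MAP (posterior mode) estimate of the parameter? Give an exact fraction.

obs 1: x=0 → posterior Beta(8, 15/4)
obs 2: x=0 → posterior Beta(8, 19/4)
obs 3: x=0 → posterior Beta(8, 23/4)

28/47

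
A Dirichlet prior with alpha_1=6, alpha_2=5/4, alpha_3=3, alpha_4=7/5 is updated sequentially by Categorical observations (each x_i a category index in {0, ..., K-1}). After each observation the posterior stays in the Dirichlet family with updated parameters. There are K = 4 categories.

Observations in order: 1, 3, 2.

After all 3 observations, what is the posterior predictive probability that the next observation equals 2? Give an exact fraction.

80/293

obs 1: x=1 → posterior Dirichlet(6, 9/4, 3, 7/5)
obs 2: x=3 → posterior Dirichlet(6, 9/4, 3, 12/5)
obs 3: x=2 → posterior Dirichlet(6, 9/4, 4, 12/5)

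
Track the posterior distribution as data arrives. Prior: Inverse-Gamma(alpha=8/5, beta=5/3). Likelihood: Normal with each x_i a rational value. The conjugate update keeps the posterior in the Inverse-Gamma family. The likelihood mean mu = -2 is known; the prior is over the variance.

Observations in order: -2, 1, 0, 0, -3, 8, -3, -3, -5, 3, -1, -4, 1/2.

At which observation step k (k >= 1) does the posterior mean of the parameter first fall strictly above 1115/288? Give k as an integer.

k = 3

obs 1: x=-2 → posterior Inverse-Gamma(21/10, 5/3)
obs 2: x=1 → posterior Inverse-Gamma(13/5, 37/6)
obs 3: x=0 → posterior Inverse-Gamma(31/10, 49/6)
obs 4: x=0 → posterior Inverse-Gamma(18/5, 61/6)
obs 5: x=-3 → posterior Inverse-Gamma(41/10, 32/3)
obs 6: x=8 → posterior Inverse-Gamma(23/5, 182/3)
obs 7: x=-3 → posterior Inverse-Gamma(51/10, 367/6)
obs 8: x=-3 → posterior Inverse-Gamma(28/5, 185/3)
obs 9: x=-5 → posterior Inverse-Gamma(61/10, 397/6)
obs 10: x=3 → posterior Inverse-Gamma(33/5, 236/3)
obs 11: x=-1 → posterior Inverse-Gamma(71/10, 475/6)
obs 12: x=-4 → posterior Inverse-Gamma(38/5, 487/6)
obs 13: x=1/2 → posterior Inverse-Gamma(81/10, 2023/24)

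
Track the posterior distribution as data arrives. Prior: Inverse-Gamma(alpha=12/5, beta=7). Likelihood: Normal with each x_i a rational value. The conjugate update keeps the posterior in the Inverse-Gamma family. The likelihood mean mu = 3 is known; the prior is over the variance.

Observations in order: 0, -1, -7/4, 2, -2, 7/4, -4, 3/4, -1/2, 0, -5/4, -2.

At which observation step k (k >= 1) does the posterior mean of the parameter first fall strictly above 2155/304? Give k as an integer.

obs 1: x=0 → posterior Inverse-Gamma(29/10, 23/2)
obs 2: x=-1 → posterior Inverse-Gamma(17/5, 39/2)
obs 3: x=-7/4 → posterior Inverse-Gamma(39/10, 985/32)
obs 4: x=2 → posterior Inverse-Gamma(22/5, 1001/32)
obs 5: x=-2 → posterior Inverse-Gamma(49/10, 1401/32)
obs 6: x=7/4 → posterior Inverse-Gamma(27/5, 713/16)
obs 7: x=-4 → posterior Inverse-Gamma(59/10, 1105/16)
obs 8: x=3/4 → posterior Inverse-Gamma(32/5, 2291/32)
obs 9: x=-1/2 → posterior Inverse-Gamma(69/10, 2487/32)
obs 10: x=0 → posterior Inverse-Gamma(37/5, 2631/32)
obs 11: x=-5/4 → posterior Inverse-Gamma(79/10, 365/4)
obs 12: x=-2 → posterior Inverse-Gamma(42/5, 415/4)

k = 2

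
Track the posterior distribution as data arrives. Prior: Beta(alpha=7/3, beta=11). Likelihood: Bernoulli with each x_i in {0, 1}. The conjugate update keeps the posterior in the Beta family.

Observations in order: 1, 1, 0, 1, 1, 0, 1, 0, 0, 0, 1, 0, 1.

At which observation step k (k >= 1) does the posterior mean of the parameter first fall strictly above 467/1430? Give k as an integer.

obs 1: x=1 → posterior Beta(10/3, 11)
obs 2: x=1 → posterior Beta(13/3, 11)
obs 3: x=0 → posterior Beta(13/3, 12)
obs 4: x=1 → posterior Beta(16/3, 12)
obs 5: x=1 → posterior Beta(19/3, 12)
obs 6: x=0 → posterior Beta(19/3, 13)
obs 7: x=1 → posterior Beta(22/3, 13)
obs 8: x=0 → posterior Beta(22/3, 14)
obs 9: x=0 → posterior Beta(22/3, 15)
obs 10: x=0 → posterior Beta(22/3, 16)
obs 11: x=1 → posterior Beta(25/3, 16)
obs 12: x=0 → posterior Beta(25/3, 17)
obs 13: x=1 → posterior Beta(28/3, 17)

k = 5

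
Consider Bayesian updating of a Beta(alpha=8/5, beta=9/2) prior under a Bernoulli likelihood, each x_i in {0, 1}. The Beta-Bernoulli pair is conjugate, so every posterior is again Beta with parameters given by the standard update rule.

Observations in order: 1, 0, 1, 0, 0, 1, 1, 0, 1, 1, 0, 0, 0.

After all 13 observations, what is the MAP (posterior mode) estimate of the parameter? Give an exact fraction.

22/57

obs 1: x=1 → posterior Beta(13/5, 9/2)
obs 2: x=0 → posterior Beta(13/5, 11/2)
obs 3: x=1 → posterior Beta(18/5, 11/2)
obs 4: x=0 → posterior Beta(18/5, 13/2)
obs 5: x=0 → posterior Beta(18/5, 15/2)
obs 6: x=1 → posterior Beta(23/5, 15/2)
obs 7: x=1 → posterior Beta(28/5, 15/2)
obs 8: x=0 → posterior Beta(28/5, 17/2)
obs 9: x=1 → posterior Beta(33/5, 17/2)
obs 10: x=1 → posterior Beta(38/5, 17/2)
obs 11: x=0 → posterior Beta(38/5, 19/2)
obs 12: x=0 → posterior Beta(38/5, 21/2)
obs 13: x=0 → posterior Beta(38/5, 23/2)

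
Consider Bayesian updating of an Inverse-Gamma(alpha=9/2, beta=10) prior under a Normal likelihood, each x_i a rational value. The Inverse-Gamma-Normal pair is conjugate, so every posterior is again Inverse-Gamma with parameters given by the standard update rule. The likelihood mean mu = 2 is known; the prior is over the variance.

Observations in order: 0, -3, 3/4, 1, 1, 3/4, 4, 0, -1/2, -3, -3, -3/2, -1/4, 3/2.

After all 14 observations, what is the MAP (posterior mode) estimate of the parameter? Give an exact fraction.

87/16

obs 1: x=0 → posterior Inverse-Gamma(5, 12)
obs 2: x=-3 → posterior Inverse-Gamma(11/2, 49/2)
obs 3: x=3/4 → posterior Inverse-Gamma(6, 809/32)
obs 4: x=1 → posterior Inverse-Gamma(13/2, 825/32)
obs 5: x=1 → posterior Inverse-Gamma(7, 841/32)
obs 6: x=3/4 → posterior Inverse-Gamma(15/2, 433/16)
obs 7: x=4 → posterior Inverse-Gamma(8, 465/16)
obs 8: x=0 → posterior Inverse-Gamma(17/2, 497/16)
obs 9: x=-1/2 → posterior Inverse-Gamma(9, 547/16)
obs 10: x=-3 → posterior Inverse-Gamma(19/2, 747/16)
obs 11: x=-3 → posterior Inverse-Gamma(10, 947/16)
obs 12: x=-3/2 → posterior Inverse-Gamma(21/2, 1045/16)
obs 13: x=-1/4 → posterior Inverse-Gamma(11, 2171/32)
obs 14: x=3/2 → posterior Inverse-Gamma(23/2, 2175/32)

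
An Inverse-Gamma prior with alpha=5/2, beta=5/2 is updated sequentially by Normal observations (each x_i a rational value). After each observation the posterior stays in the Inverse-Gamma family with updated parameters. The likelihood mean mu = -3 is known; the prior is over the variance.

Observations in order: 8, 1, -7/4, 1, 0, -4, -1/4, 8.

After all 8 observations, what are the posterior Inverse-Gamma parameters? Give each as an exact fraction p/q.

obs 1: x=8 → posterior Inverse-Gamma(3, 63)
obs 2: x=1 → posterior Inverse-Gamma(7/2, 71)
obs 3: x=-7/4 → posterior Inverse-Gamma(4, 2297/32)
obs 4: x=1 → posterior Inverse-Gamma(9/2, 2553/32)
obs 5: x=0 → posterior Inverse-Gamma(5, 2697/32)
obs 6: x=-4 → posterior Inverse-Gamma(11/2, 2713/32)
obs 7: x=-1/4 → posterior Inverse-Gamma(6, 1417/16)
obs 8: x=8 → posterior Inverse-Gamma(13/2, 2385/16)

alpha=13/2, beta=2385/16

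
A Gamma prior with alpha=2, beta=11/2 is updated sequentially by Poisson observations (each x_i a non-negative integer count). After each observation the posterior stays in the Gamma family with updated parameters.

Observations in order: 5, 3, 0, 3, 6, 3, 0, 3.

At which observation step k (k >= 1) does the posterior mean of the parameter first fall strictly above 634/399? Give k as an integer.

obs 1: x=5 → posterior Gamma(7, 13/2)
obs 2: x=3 → posterior Gamma(10, 15/2)
obs 3: x=0 → posterior Gamma(10, 17/2)
obs 4: x=3 → posterior Gamma(13, 19/2)
obs 5: x=6 → posterior Gamma(19, 21/2)
obs 6: x=3 → posterior Gamma(22, 23/2)
obs 7: x=0 → posterior Gamma(22, 25/2)
obs 8: x=3 → posterior Gamma(25, 27/2)

k = 5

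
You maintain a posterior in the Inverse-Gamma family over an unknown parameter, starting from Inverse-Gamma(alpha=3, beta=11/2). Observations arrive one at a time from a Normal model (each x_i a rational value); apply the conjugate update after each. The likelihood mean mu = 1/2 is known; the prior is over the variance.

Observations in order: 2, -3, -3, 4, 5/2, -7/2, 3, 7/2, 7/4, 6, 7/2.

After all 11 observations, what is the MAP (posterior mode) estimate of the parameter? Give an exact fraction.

2017/304

obs 1: x=2 → posterior Inverse-Gamma(7/2, 53/8)
obs 2: x=-3 → posterior Inverse-Gamma(4, 51/4)
obs 3: x=-3 → posterior Inverse-Gamma(9/2, 151/8)
obs 4: x=4 → posterior Inverse-Gamma(5, 25)
obs 5: x=5/2 → posterior Inverse-Gamma(11/2, 27)
obs 6: x=-7/2 → posterior Inverse-Gamma(6, 35)
obs 7: x=3 → posterior Inverse-Gamma(13/2, 305/8)
obs 8: x=7/2 → posterior Inverse-Gamma(7, 341/8)
obs 9: x=7/4 → posterior Inverse-Gamma(15/2, 1389/32)
obs 10: x=6 → posterior Inverse-Gamma(8, 1873/32)
obs 11: x=7/2 → posterior Inverse-Gamma(17/2, 2017/32)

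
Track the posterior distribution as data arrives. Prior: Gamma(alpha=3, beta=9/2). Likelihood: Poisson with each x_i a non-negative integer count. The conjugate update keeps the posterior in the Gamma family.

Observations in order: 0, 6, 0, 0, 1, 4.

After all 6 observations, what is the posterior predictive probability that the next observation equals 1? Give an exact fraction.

90829758110602243068/266635235464391245607

obs 1: x=0 → posterior Gamma(3, 11/2)
obs 2: x=6 → posterior Gamma(9, 13/2)
obs 3: x=0 → posterior Gamma(9, 15/2)
obs 4: x=0 → posterior Gamma(9, 17/2)
obs 5: x=1 → posterior Gamma(10, 19/2)
obs 6: x=4 → posterior Gamma(14, 21/2)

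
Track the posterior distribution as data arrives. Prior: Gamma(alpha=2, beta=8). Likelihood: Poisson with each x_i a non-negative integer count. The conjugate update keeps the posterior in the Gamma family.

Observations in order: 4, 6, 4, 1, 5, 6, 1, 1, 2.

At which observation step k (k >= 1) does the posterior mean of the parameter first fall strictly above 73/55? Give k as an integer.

obs 1: x=4 → posterior Gamma(6, 9)
obs 2: x=6 → posterior Gamma(12, 10)
obs 3: x=4 → posterior Gamma(16, 11)
obs 4: x=1 → posterior Gamma(17, 12)
obs 5: x=5 → posterior Gamma(22, 13)
obs 6: x=6 → posterior Gamma(28, 14)
obs 7: x=1 → posterior Gamma(29, 15)
obs 8: x=1 → posterior Gamma(30, 16)
obs 9: x=2 → posterior Gamma(32, 17)

k = 3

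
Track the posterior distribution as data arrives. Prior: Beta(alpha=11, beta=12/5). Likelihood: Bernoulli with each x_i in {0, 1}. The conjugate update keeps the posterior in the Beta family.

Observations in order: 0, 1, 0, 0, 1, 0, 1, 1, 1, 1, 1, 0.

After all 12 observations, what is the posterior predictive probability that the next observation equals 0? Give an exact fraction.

obs 1: x=0 → posterior Beta(11, 17/5)
obs 2: x=1 → posterior Beta(12, 17/5)
obs 3: x=0 → posterior Beta(12, 22/5)
obs 4: x=0 → posterior Beta(12, 27/5)
obs 5: x=1 → posterior Beta(13, 27/5)
obs 6: x=0 → posterior Beta(13, 32/5)
obs 7: x=1 → posterior Beta(14, 32/5)
obs 8: x=1 → posterior Beta(15, 32/5)
obs 9: x=1 → posterior Beta(16, 32/5)
obs 10: x=1 → posterior Beta(17, 32/5)
obs 11: x=1 → posterior Beta(18, 32/5)
obs 12: x=0 → posterior Beta(18, 37/5)

37/127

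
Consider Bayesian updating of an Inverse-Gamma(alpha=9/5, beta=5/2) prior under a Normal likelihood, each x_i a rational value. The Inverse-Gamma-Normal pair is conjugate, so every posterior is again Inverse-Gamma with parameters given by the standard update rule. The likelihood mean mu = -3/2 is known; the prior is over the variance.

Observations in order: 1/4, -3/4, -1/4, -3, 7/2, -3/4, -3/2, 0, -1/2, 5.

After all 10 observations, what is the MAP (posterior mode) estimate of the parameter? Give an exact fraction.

835/156

obs 1: x=1/4 → posterior Inverse-Gamma(23/10, 129/32)
obs 2: x=-3/4 → posterior Inverse-Gamma(14/5, 69/16)
obs 3: x=-1/4 → posterior Inverse-Gamma(33/10, 163/32)
obs 4: x=-3 → posterior Inverse-Gamma(19/5, 199/32)
obs 5: x=7/2 → posterior Inverse-Gamma(43/10, 599/32)
obs 6: x=-3/4 → posterior Inverse-Gamma(24/5, 19)
obs 7: x=-3/2 → posterior Inverse-Gamma(53/10, 19)
obs 8: x=0 → posterior Inverse-Gamma(29/5, 161/8)
obs 9: x=-1/2 → posterior Inverse-Gamma(63/10, 165/8)
obs 10: x=5 → posterior Inverse-Gamma(34/5, 167/4)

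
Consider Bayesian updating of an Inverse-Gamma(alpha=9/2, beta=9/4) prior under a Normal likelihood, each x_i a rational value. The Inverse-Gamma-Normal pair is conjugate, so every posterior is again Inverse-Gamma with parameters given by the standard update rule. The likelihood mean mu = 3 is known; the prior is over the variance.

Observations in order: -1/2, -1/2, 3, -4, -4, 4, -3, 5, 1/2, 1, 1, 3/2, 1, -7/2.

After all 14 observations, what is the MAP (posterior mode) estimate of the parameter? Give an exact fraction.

obs 1: x=-1/2 → posterior Inverse-Gamma(5, 67/8)
obs 2: x=-1/2 → posterior Inverse-Gamma(11/2, 29/2)
obs 3: x=3 → posterior Inverse-Gamma(6, 29/2)
obs 4: x=-4 → posterior Inverse-Gamma(13/2, 39)
obs 5: x=-4 → posterior Inverse-Gamma(7, 127/2)
obs 6: x=4 → posterior Inverse-Gamma(15/2, 64)
obs 7: x=-3 → posterior Inverse-Gamma(8, 82)
obs 8: x=5 → posterior Inverse-Gamma(17/2, 84)
obs 9: x=1/2 → posterior Inverse-Gamma(9, 697/8)
obs 10: x=1 → posterior Inverse-Gamma(19/2, 713/8)
obs 11: x=1 → posterior Inverse-Gamma(10, 729/8)
obs 12: x=3/2 → posterior Inverse-Gamma(21/2, 369/4)
obs 13: x=1 → posterior Inverse-Gamma(11, 377/4)
obs 14: x=-7/2 → posterior Inverse-Gamma(23/2, 923/8)

923/100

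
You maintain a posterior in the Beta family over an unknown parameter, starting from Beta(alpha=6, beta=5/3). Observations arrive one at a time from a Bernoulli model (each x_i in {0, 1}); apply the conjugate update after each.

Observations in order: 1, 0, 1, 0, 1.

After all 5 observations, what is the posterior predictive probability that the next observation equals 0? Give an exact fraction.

11/38

obs 1: x=1 → posterior Beta(7, 5/3)
obs 2: x=0 → posterior Beta(7, 8/3)
obs 3: x=1 → posterior Beta(8, 8/3)
obs 4: x=0 → posterior Beta(8, 11/3)
obs 5: x=1 → posterior Beta(9, 11/3)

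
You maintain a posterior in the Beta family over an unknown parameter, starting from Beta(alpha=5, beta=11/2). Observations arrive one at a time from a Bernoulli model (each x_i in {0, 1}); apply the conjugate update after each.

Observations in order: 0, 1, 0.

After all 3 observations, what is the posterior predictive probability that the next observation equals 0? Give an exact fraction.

obs 1: x=0 → posterior Beta(5, 13/2)
obs 2: x=1 → posterior Beta(6, 13/2)
obs 3: x=0 → posterior Beta(6, 15/2)

5/9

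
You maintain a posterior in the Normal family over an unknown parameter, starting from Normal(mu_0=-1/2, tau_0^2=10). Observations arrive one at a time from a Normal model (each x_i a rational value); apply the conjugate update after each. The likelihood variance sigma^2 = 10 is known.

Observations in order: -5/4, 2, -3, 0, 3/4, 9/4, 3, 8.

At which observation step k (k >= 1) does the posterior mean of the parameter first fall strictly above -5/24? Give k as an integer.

k = 2

obs 1: x=-5/4 → posterior Normal(-7/8, 5)
obs 2: x=2 → posterior Normal(1/12, 10/3)
obs 3: x=-3 → posterior Normal(-11/16, 5/2)
obs 4: x=0 → posterior Normal(-11/20, 2)
obs 5: x=3/4 → posterior Normal(-1/3, 5/3)
obs 6: x=9/4 → posterior Normal(1/28, 10/7)
obs 7: x=3 → posterior Normal(13/32, 5/4)
obs 8: x=8 → posterior Normal(5/4, 10/9)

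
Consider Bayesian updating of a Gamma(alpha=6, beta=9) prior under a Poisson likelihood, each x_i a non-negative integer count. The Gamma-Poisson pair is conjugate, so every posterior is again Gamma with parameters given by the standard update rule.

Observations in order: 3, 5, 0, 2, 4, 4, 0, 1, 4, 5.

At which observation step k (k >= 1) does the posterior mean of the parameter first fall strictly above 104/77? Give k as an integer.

obs 1: x=3 → posterior Gamma(9, 10)
obs 2: x=5 → posterior Gamma(14, 11)
obs 3: x=0 → posterior Gamma(14, 12)
obs 4: x=2 → posterior Gamma(16, 13)
obs 5: x=4 → posterior Gamma(20, 14)
obs 6: x=4 → posterior Gamma(24, 15)
obs 7: x=0 → posterior Gamma(24, 16)
obs 8: x=1 → posterior Gamma(25, 17)
obs 9: x=4 → posterior Gamma(29, 18)
obs 10: x=5 → posterior Gamma(34, 19)

k = 5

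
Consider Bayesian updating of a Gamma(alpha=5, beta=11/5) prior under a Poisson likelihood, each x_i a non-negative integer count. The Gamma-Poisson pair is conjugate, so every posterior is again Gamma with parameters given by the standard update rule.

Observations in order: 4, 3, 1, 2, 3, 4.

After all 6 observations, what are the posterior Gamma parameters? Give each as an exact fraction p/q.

alpha=22, beta=41/5

obs 1: x=4 → posterior Gamma(9, 16/5)
obs 2: x=3 → posterior Gamma(12, 21/5)
obs 3: x=1 → posterior Gamma(13, 26/5)
obs 4: x=2 → posterior Gamma(15, 31/5)
obs 5: x=3 → posterior Gamma(18, 36/5)
obs 6: x=4 → posterior Gamma(22, 41/5)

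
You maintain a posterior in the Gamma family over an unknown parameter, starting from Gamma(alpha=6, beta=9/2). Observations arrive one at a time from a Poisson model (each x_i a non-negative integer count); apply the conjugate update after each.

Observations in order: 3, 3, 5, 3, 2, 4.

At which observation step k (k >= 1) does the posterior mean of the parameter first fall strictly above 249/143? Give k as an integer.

k = 2

obs 1: x=3 → posterior Gamma(9, 11/2)
obs 2: x=3 → posterior Gamma(12, 13/2)
obs 3: x=5 → posterior Gamma(17, 15/2)
obs 4: x=3 → posterior Gamma(20, 17/2)
obs 5: x=2 → posterior Gamma(22, 19/2)
obs 6: x=4 → posterior Gamma(26, 21/2)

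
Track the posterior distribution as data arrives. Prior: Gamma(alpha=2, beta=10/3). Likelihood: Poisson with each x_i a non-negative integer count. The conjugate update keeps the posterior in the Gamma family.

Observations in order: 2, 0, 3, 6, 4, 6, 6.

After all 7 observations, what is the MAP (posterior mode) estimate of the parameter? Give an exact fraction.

84/31

obs 1: x=2 → posterior Gamma(4, 13/3)
obs 2: x=0 → posterior Gamma(4, 16/3)
obs 3: x=3 → posterior Gamma(7, 19/3)
obs 4: x=6 → posterior Gamma(13, 22/3)
obs 5: x=4 → posterior Gamma(17, 25/3)
obs 6: x=6 → posterior Gamma(23, 28/3)
obs 7: x=6 → posterior Gamma(29, 31/3)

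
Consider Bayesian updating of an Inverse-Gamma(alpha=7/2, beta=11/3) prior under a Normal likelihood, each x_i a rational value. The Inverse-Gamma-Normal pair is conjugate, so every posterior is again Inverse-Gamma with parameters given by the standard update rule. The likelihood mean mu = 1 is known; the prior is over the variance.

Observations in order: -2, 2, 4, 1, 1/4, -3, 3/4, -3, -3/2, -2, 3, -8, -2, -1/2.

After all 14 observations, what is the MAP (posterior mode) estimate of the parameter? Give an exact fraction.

4091/552

obs 1: x=-2 → posterior Inverse-Gamma(4, 49/6)
obs 2: x=2 → posterior Inverse-Gamma(9/2, 26/3)
obs 3: x=4 → posterior Inverse-Gamma(5, 79/6)
obs 4: x=1 → posterior Inverse-Gamma(11/2, 79/6)
obs 5: x=1/4 → posterior Inverse-Gamma(6, 1291/96)
obs 6: x=-3 → posterior Inverse-Gamma(13/2, 2059/96)
obs 7: x=3/4 → posterior Inverse-Gamma(7, 1031/48)
obs 8: x=-3 → posterior Inverse-Gamma(15/2, 1415/48)
obs 9: x=-3/2 → posterior Inverse-Gamma(8, 1565/48)
obs 10: x=-2 → posterior Inverse-Gamma(17/2, 1781/48)
obs 11: x=3 → posterior Inverse-Gamma(9, 1877/48)
obs 12: x=-8 → posterior Inverse-Gamma(19/2, 3821/48)
obs 13: x=-2 → posterior Inverse-Gamma(10, 4037/48)
obs 14: x=-1/2 → posterior Inverse-Gamma(21/2, 4091/48)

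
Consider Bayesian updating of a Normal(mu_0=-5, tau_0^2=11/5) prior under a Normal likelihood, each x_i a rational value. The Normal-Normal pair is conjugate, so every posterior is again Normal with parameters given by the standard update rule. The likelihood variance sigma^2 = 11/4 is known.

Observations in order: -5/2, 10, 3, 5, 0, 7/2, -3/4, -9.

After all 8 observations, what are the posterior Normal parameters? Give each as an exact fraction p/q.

obs 1: x=-5/2 → posterior Normal(-35/9, 11/9)
obs 2: x=10 → posterior Normal(5/13, 11/13)
obs 3: x=3 → posterior Normal(1, 11/17)
obs 4: x=5 → posterior Normal(37/21, 11/21)
obs 5: x=0 → posterior Normal(37/25, 11/25)
obs 6: x=7/2 → posterior Normal(51/29, 11/29)
obs 7: x=-3/4 → posterior Normal(16/11, 1/3)
obs 8: x=-9 → posterior Normal(12/37, 11/37)

mu_0=12/37, tau_0^2=11/37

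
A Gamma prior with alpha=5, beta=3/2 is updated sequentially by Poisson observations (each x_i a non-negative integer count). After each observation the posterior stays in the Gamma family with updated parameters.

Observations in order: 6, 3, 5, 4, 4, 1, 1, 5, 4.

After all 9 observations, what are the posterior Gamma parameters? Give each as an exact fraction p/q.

obs 1: x=6 → posterior Gamma(11, 5/2)
obs 2: x=3 → posterior Gamma(14, 7/2)
obs 3: x=5 → posterior Gamma(19, 9/2)
obs 4: x=4 → posterior Gamma(23, 11/2)
obs 5: x=4 → posterior Gamma(27, 13/2)
obs 6: x=1 → posterior Gamma(28, 15/2)
obs 7: x=1 → posterior Gamma(29, 17/2)
obs 8: x=5 → posterior Gamma(34, 19/2)
obs 9: x=4 → posterior Gamma(38, 21/2)

alpha=38, beta=21/2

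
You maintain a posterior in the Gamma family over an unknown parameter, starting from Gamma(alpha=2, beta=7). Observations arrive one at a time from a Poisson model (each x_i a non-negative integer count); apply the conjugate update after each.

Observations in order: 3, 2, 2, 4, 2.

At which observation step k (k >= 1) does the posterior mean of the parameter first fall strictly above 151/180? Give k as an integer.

k = 3

obs 1: x=3 → posterior Gamma(5, 8)
obs 2: x=2 → posterior Gamma(7, 9)
obs 3: x=2 → posterior Gamma(9, 10)
obs 4: x=4 → posterior Gamma(13, 11)
obs 5: x=2 → posterior Gamma(15, 12)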